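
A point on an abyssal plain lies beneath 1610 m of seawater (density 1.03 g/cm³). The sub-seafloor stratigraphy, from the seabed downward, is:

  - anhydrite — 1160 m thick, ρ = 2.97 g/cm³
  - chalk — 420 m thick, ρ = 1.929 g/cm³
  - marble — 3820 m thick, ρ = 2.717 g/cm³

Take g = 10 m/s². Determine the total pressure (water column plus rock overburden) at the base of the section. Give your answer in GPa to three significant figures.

0.163 GPa

seawater: 1030 kg/m³ × 10 m/s² × 1610 m = 1.658×10^7 Pa = 0.01658 GPa
anhydrite: 2970 kg/m³ × 10 m/s² × 1160 m = 3.445×10^7 Pa = 0.03445 GPa
chalk: 1929 kg/m³ × 10 m/s² × 420 m = 8.102×10^6 Pa = 8.102×10^-3 GPa
marble: 2717 kg/m³ × 10 m/s² × 3820 m = 1.038×10^8 Pa = 0.1038 GPa
Total = 0.01658 + 0.03445 + 8.102×10^-3 + 0.1038 = 0.16293 GPa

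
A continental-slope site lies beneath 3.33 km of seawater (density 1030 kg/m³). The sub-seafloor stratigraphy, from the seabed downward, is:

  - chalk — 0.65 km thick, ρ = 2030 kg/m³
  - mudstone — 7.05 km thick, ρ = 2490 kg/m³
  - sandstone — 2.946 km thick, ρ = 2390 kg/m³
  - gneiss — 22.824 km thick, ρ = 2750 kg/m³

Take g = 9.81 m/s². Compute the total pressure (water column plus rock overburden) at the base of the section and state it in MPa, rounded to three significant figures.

904 MPa

seawater: 1030 kg/m³ × 9.81 m/s² × 3330 m = 3.365×10^7 Pa = 33.65 MPa
chalk: 2030 kg/m³ × 9.81 m/s² × 650 m = 1.294×10^7 Pa = 12.94 MPa
mudstone: 2490 kg/m³ × 9.81 m/s² × 7050 m = 1.722×10^8 Pa = 172.2 MPa
sandstone: 2390 kg/m³ × 9.81 m/s² × 2946 m = 6.907×10^7 Pa = 69.07 MPa
gneiss: 2750 kg/m³ × 9.81 m/s² × 22824 m = 6.157×10^8 Pa = 615.7 MPa
Total = 33.65 + 12.94 + 172.2 + 69.07 + 615.7 = 903.61 MPa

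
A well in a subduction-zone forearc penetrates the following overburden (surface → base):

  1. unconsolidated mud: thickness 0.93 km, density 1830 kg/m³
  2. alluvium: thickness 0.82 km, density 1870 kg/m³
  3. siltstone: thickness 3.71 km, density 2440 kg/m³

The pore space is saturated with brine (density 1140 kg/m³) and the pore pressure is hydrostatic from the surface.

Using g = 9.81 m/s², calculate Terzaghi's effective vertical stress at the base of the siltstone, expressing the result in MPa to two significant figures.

Overburden (lithostatic) stress σ_v:
unconsolidated mud: 1830 kg/m³ × 9.81 m/s² × 930 m = 1.670×10^7 Pa = 16.70 MPa
alluvium: 1870 kg/m³ × 9.81 m/s² × 820 m = 1.504×10^7 Pa = 15.04 MPa
siltstone: 2440 kg/m³ × 9.81 m/s² × 3710 m = 8.880×10^7 Pa = 88.80 MPa
Total = 16.70 + 15.04 + 88.80 = 120.54 MPa
Pore pressure P_p = 1140 kg/m³ × 9.81 m/s² × 5460 m = 6.106×10^7 Pa = 61.06 MPa
Effective stress σ' = σ_v − P_p = 120.5 − 61.06 = 59.481 MPa

59 MPa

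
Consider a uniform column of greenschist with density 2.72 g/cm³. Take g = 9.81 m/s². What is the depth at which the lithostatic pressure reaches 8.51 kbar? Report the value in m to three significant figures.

h = P/(ρg) = 8.51 kbar / (2720 kg/m³ × 9.81 m/s²) = 8.510×10^8 Pa / 26683 Pa/m = 31893 m

31900 m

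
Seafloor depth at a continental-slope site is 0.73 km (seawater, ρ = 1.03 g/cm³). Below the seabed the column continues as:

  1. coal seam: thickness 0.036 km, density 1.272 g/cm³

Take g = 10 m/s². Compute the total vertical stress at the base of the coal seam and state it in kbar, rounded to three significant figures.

0.0798 kbar

seawater: 1030 kg/m³ × 10 m/s² × 730 m = 7.519×10^6 Pa = 0.07519 kbar
coal seam: 1272 kg/m³ × 10 m/s² × 36 m = 4.579×10^5 Pa = 4.579×10^-3 kbar
Total = 0.07519 + 4.579×10^-3 = 0.079769 kbar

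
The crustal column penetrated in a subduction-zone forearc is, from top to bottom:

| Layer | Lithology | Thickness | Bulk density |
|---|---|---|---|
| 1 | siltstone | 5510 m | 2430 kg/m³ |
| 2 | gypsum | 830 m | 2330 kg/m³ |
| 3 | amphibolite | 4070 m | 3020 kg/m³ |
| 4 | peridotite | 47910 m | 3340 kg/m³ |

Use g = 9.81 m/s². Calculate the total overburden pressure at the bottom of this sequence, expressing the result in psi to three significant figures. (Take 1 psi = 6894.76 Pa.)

siltstone: 2430 kg/m³ × 9.81 m/s² × 5510 m = 1.313×10^8 Pa = 19051 psi
gypsum: 2330 kg/m³ × 9.81 m/s² × 830 m = 1.897×10^7 Pa = 2752 psi
amphibolite: 3020 kg/m³ × 9.81 m/s² × 4070 m = 1.206×10^8 Pa = 17488 psi
peridotite: 3340 kg/m³ × 9.81 m/s² × 47910 m = 1.570×10^9 Pa = 2.277×10^5 psi
Total = 19051 + 2752 + 17488 + 2.277×10^5 = 2.6697×10^5 psi

267000 psi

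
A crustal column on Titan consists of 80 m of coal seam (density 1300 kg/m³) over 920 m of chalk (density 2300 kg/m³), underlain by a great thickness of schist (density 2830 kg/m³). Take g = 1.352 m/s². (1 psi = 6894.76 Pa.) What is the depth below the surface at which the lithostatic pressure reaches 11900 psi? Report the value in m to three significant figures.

21700 m

Pressure at base of upper layers: 1300×1.352×80 + 2300×1.352×920 = 3.001×10^6 Pa = 435.3 psi
Remaining pressure to be supplied by schist: 8.205×10^7 − 3.001×10^6 = 7.905×10^7 Pa
Additional depth in schist = 7.905×10^7 Pa / (2830 kg/m³ × 1.352 m/s²) = 20659 m
Total depth = 1000 m + 20659 m = 21659 m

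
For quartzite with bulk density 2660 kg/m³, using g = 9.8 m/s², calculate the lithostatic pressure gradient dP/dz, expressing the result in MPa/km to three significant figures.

dP/dz = ρg = 2660 kg/m³ × 9.8 m/s² = 26068 Pa/m
= 26068 Pa/m × (1 MPa/km / 1000.0 Pa/m) = 26.068 MPa/km

26.1 MPa/km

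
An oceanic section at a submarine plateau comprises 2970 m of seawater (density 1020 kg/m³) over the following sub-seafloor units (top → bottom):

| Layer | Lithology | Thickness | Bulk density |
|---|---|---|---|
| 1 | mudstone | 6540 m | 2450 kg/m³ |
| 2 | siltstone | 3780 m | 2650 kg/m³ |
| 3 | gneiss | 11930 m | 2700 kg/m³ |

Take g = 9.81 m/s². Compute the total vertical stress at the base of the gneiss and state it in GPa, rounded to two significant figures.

seawater: 1020 kg/m³ × 9.81 m/s² × 2970 m = 2.972×10^7 Pa = 0.02972 GPa
mudstone: 2450 kg/m³ × 9.81 m/s² × 6540 m = 1.572×10^8 Pa = 0.1572 GPa
siltstone: 2650 kg/m³ × 9.81 m/s² × 3780 m = 9.827×10^7 Pa = 0.09827 GPa
gneiss: 2700 kg/m³ × 9.81 m/s² × 11930 m = 3.160×10^8 Pa = 0.3160 GPa
Total = 0.02972 + 0.1572 + 0.09827 + 0.3160 = 0.60116 GPa

0.60 GPa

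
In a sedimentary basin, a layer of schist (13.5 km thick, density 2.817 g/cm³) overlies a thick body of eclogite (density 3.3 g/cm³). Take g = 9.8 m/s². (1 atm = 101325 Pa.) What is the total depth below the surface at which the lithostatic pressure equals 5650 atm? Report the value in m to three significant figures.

Pressure at base of upper layers: 2817×9.8×13500 = 3.727×10^8 Pa = 3678 atm
Remaining pressure to be supplied by eclogite: 5.725×10^8 − 3.727×10^8 = 1.998×10^8 Pa
Additional depth in eclogite = 1.998×10^8 Pa / (3300 kg/m³ × 9.8 m/s²) = 6178.0 m
Total depth = 13500 m + 6178.0 m = 19678 m

19700 m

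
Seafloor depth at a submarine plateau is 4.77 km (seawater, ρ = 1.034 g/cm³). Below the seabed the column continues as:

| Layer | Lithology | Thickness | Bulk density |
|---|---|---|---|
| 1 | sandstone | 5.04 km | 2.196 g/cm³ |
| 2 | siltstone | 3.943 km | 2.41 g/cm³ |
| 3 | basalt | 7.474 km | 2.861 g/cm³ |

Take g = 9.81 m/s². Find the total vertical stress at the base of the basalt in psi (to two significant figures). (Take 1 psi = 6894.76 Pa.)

seawater: 1034 kg/m³ × 9.81 m/s² × 4770 m = 4.838×10^7 Pa = 7018 psi
sandstone: 2196 kg/m³ × 9.81 m/s² × 5040 m = 1.086×10^8 Pa = 15748 psi
siltstone: 2410 kg/m³ × 9.81 m/s² × 3943 m = 9.322×10^7 Pa = 13521 psi
basalt: 2861 kg/m³ × 9.81 m/s² × 7474 m = 2.098×10^8 Pa = 30424 psi
Total = 7018 + 15748 + 13521 + 30424 = 66710 psi

67000 psi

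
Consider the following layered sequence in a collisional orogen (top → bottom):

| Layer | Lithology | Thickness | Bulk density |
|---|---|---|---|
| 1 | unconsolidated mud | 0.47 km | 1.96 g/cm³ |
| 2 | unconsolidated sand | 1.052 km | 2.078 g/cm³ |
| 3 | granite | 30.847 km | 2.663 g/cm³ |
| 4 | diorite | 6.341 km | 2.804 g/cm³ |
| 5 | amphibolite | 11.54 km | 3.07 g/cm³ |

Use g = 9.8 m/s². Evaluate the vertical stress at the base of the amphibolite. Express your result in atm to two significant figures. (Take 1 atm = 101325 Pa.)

13000 atm

unconsolidated mud: 1960 kg/m³ × 9.8 m/s² × 470 m = 9.028×10^6 Pa = 89.10 atm
unconsolidated sand: 2078 kg/m³ × 9.8 m/s² × 1052 m = 2.142×10^7 Pa = 211.4 atm
granite: 2663 kg/m³ × 9.8 m/s² × 30847 m = 8.050×10^8 Pa = 7945 atm
diorite: 2804 kg/m³ × 9.8 m/s² × 6341 m = 1.742×10^8 Pa = 1720 atm
amphibolite: 3070 kg/m³ × 9.8 m/s² × 11540 m = 3.472×10^8 Pa = 3427 atm
Total = 89.10 + 211.4 + 7945 + 1720 + 3427 = 13392 atm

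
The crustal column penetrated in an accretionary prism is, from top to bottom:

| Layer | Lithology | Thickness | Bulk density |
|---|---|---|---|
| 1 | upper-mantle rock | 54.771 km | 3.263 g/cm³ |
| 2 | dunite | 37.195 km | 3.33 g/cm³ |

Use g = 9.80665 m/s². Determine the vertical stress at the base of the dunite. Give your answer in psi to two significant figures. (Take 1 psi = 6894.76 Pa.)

upper-mantle rock: 3263 kg/m³ × 9.80665 m/s² × 54771 m = 1.753×10^9 Pa = 2.542×10^5 psi
dunite: 3330 kg/m³ × 9.80665 m/s² × 37195 m = 1.215×10^9 Pa = 1.762×10^5 psi
Total = 2.542×10^5 + 1.762×10^5 = 4.3037×10^5 psi

430000 psi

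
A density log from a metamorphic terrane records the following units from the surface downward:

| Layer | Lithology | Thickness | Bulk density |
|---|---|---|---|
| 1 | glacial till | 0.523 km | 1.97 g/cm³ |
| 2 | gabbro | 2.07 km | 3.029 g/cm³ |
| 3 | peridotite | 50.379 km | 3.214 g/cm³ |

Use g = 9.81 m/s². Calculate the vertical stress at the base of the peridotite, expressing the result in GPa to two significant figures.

1.7 GPa

glacial till: 1970 kg/m³ × 9.81 m/s² × 523 m = 1.011×10^7 Pa = 0.01011 GPa
gabbro: 3029 kg/m³ × 9.81 m/s² × 2070 m = 6.151×10^7 Pa = 0.06151 GPa
peridotite: 3214 kg/m³ × 9.81 m/s² × 50379 m = 1.588×10^9 Pa = 1.588 GPa
Total = 0.01011 + 0.06151 + 1.588 = 1.6600 GPa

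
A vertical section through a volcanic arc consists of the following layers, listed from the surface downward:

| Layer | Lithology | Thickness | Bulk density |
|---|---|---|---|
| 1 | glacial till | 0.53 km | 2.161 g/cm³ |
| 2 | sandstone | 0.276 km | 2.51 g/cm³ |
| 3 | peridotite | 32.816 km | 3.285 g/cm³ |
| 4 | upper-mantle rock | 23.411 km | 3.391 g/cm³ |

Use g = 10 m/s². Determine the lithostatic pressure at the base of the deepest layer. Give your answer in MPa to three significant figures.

glacial till: 2161 kg/m³ × 10 m/s² × 530 m = 1.145×10^7 Pa = 11.45 MPa
sandstone: 2510 kg/m³ × 10 m/s² × 276 m = 6.928×10^6 Pa = 6.928 MPa
peridotite: 3285 kg/m³ × 10 m/s² × 32816 m = 1.078×10^9 Pa = 1078 MPa
upper-mantle rock: 3391 kg/m³ × 10 m/s² × 23411 m = 7.939×10^8 Pa = 793.9 MPa
Total = 11.45 + 6.928 + 1078 + 793.9 = 1890.3 MPa

1890 MPa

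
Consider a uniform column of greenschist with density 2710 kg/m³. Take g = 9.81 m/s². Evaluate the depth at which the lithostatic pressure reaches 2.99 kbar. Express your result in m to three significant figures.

11200 m

h = P/(ρg) = 2.99 kbar / (2710 kg/m³ × 9.81 m/s²) = 2.990×10^8 Pa / 26585 Pa/m = 11247 m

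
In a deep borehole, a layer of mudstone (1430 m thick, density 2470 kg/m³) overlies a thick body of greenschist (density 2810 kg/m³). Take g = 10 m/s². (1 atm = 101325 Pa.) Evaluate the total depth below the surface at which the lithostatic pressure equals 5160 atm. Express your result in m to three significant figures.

18800 m

Pressure at base of upper layers: 2470×10×1430 = 3.532×10^7 Pa = 348.6 atm
Remaining pressure to be supplied by greenschist: 5.228×10^8 − 3.532×10^7 = 4.875×10^8 Pa
Additional depth in greenschist = 4.875×10^8 Pa / (2810 kg/m³ × 10 m/s²) = 17349 m
Total depth = 1430 m + 17349 m = 18779 m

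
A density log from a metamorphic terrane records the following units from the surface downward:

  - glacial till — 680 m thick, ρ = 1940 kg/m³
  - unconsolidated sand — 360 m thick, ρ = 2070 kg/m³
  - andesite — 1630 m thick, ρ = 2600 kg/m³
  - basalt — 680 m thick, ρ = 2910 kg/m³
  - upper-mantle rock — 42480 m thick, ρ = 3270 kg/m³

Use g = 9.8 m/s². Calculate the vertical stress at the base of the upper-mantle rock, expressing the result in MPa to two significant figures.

glacial till: 1940 kg/m³ × 9.8 m/s² × 680 m = 1.293×10^7 Pa = 12.93 MPa
unconsolidated sand: 2070 kg/m³ × 9.8 m/s² × 360 m = 7.303×10^6 Pa = 7.303 MPa
andesite: 2600 kg/m³ × 9.8 m/s² × 1630 m = 4.153×10^7 Pa = 41.53 MPa
basalt: 2910 kg/m³ × 9.8 m/s² × 680 m = 1.939×10^7 Pa = 19.39 MPa
upper-mantle rock: 3270 kg/m³ × 9.8 m/s² × 42480 m = 1.361×10^9 Pa = 1361 MPa
Total = 12.93 + 7.303 + 41.53 + 19.39 + 1361 = 1442.5 MPa

1400 MPa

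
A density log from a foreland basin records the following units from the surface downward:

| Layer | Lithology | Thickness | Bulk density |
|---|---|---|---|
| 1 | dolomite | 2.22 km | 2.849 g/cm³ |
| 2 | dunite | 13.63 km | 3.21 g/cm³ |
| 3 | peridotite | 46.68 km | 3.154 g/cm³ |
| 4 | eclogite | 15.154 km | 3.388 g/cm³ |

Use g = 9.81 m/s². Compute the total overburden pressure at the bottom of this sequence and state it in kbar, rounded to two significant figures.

24 kbar

dolomite: 2849 kg/m³ × 9.81 m/s² × 2220 m = 6.205×10^7 Pa = 0.6205 kbar
dunite: 3210 kg/m³ × 9.81 m/s² × 13630 m = 4.292×10^8 Pa = 4.292 kbar
peridotite: 3154 kg/m³ × 9.81 m/s² × 46680 m = 1.444×10^9 Pa = 14.44 kbar
eclogite: 3388 kg/m³ × 9.81 m/s² × 15154 m = 5.037×10^8 Pa = 5.037 kbar
Total = 0.6205 + 4.292 + 14.44 + 5.037 = 24.392 kbar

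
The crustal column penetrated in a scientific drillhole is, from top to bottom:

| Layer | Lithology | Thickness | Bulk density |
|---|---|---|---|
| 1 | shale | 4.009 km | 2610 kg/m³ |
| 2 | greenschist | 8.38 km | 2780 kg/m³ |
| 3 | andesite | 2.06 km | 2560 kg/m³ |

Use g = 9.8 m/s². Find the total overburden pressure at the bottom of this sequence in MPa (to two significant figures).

380 MPa

shale: 2610 kg/m³ × 9.8 m/s² × 4009 m = 1.025×10^8 Pa = 102.5 MPa
greenschist: 2780 kg/m³ × 9.8 m/s² × 8380 m = 2.283×10^8 Pa = 228.3 MPa
andesite: 2560 kg/m³ × 9.8 m/s² × 2060 m = 5.168×10^7 Pa = 51.68 MPa
Total = 102.5 + 228.3 + 51.68 = 382.53 MPa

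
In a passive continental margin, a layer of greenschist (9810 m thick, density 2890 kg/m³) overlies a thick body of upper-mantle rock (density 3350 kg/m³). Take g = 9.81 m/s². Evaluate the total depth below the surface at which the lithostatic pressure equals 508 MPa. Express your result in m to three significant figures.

16800 m

Pressure at base of upper layers: 2890×9.81×9810 = 2.781×10^8 Pa = 278.1 MPa
Remaining pressure to be supplied by upper-mantle rock: 5.080×10^8 − 2.781×10^8 = 2.299×10^8 Pa
Additional depth in upper-mantle rock = 2.299×10^8 Pa / (3350 kg/m³ × 9.81 m/s²) = 6994.9 m
Total depth = 9810 m + 6994.9 m = 16805 m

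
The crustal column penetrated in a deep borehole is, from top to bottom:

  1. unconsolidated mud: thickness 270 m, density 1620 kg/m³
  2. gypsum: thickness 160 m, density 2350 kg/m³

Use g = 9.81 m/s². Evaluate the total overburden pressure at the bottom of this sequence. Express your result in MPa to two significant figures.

unconsolidated mud: 1620 kg/m³ × 9.81 m/s² × 270 m = 4.291×10^6 Pa = 4.291 MPa
gypsum: 2350 kg/m³ × 9.81 m/s² × 160 m = 3.689×10^6 Pa = 3.689 MPa
Total = 4.291 + 3.689 = 7.9795 MPa

8.0 MPa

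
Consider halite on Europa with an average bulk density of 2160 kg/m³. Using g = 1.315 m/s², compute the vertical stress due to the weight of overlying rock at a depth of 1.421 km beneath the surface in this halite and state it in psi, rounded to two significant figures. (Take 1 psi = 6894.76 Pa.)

590 psi

halite: 2160 kg/m³ × 1.315 m/s² × 1421 m = 4.036×10^6 Pa = 585.4 psi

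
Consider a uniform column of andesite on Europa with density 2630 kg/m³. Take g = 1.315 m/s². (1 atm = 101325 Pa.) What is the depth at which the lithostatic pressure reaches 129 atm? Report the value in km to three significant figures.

h = P/(ρg) = 129 atm / (2630 kg/m³ × 1.315 m/s²) = 1.307×10^7 Pa / 3458.4 Pa/m = 3779.4 m
= 3.7794 km

3.78 km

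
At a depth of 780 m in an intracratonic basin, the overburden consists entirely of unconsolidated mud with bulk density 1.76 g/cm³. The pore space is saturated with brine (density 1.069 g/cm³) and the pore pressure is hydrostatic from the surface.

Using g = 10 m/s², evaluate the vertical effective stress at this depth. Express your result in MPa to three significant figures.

Overburden (lithostatic) stress σ_v:
unconsolidated mud: 1760 kg/m³ × 10 m/s² × 780 m = 1.373×10^7 Pa = 13.73 MPa
Pore pressure P_p = 1069 kg/m³ × 10 m/s² × 780 m = 8.338×10^6 Pa = 8.338 MPa
Effective stress σ' = σ_v − P_p = 13.73 − 8.338 = 5.3898 MPa

5.39 MPa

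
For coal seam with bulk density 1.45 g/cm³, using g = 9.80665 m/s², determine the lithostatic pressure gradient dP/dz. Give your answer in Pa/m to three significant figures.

dP/dz = ρg = 1450 kg/m³ × 9.80665 m/s² = 14220 Pa/m

14200 Pa/m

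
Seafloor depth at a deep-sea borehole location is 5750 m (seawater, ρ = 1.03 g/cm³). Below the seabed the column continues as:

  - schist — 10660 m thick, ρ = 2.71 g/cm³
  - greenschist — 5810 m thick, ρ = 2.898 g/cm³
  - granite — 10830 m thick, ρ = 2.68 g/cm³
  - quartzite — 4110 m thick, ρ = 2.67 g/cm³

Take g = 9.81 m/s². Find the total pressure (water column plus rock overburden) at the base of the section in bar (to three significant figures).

seawater: 1030 kg/m³ × 9.81 m/s² × 5750 m = 5.810×10^7 Pa = 581.0 bar
schist: 2710 kg/m³ × 9.81 m/s² × 10660 m = 2.834×10^8 Pa = 2834 bar
greenschist: 2898 kg/m³ × 9.81 m/s² × 5810 m = 1.652×10^8 Pa = 1652 bar
granite: 2680 kg/m³ × 9.81 m/s² × 10830 m = 2.847×10^8 Pa = 2847 bar
quartzite: 2670 kg/m³ × 9.81 m/s² × 4110 m = 1.077×10^8 Pa = 1077 bar
Total = 581.0 + 2834 + 1652 + 2847 + 1077 = 8990.5 bar

8990 bar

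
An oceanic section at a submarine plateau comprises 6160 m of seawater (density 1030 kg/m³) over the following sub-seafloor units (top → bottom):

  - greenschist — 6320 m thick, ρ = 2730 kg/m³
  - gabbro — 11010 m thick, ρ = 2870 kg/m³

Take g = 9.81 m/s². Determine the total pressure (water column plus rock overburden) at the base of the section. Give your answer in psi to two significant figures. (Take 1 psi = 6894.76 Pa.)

79000 psi

seawater: 1030 kg/m³ × 9.81 m/s² × 6160 m = 6.224×10^7 Pa = 9028 psi
greenschist: 2730 kg/m³ × 9.81 m/s² × 6320 m = 1.693×10^8 Pa = 24549 psi
gabbro: 2870 kg/m³ × 9.81 m/s² × 11010 m = 3.100×10^8 Pa = 44959 psi
Total = 9028 + 24549 + 44959 = 78536 psi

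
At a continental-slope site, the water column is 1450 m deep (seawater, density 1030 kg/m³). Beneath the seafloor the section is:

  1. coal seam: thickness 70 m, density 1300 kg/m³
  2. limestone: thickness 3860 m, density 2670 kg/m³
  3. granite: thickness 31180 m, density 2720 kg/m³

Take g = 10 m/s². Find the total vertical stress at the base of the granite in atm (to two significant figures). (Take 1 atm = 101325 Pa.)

seawater: 1030 kg/m³ × 10 m/s² × 1450 m = 1.494×10^7 Pa = 147.4 atm
coal seam: 1300 kg/m³ × 10 m/s² × 70 m = 9.100×10^5 Pa = 8.981 atm
limestone: 2670 kg/m³ × 10 m/s² × 3860 m = 1.031×10^8 Pa = 1017 atm
granite: 2720 kg/m³ × 10 m/s² × 31180 m = 8.481×10^8 Pa = 8370 atm
Total = 147.4 + 8.981 + 1017 + 8370 = 9543.6 atm

9500 atm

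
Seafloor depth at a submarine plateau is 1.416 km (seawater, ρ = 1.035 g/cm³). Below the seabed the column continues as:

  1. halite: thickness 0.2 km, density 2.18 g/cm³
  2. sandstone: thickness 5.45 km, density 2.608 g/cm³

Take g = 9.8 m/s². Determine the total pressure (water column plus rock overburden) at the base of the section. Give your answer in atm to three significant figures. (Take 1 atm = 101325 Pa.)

1560 atm

seawater: 1035 kg/m³ × 9.8 m/s² × 1416 m = 1.436×10^7 Pa = 141.7 atm
halite: 2180 kg/m³ × 9.8 m/s² × 200 m = 4.273×10^6 Pa = 42.17 atm
sandstone: 2608 kg/m³ × 9.8 m/s² × 5450 m = 1.393×10^8 Pa = 1375 atm
Total = 141.7 + 42.17 + 1375 = 1558.6 atm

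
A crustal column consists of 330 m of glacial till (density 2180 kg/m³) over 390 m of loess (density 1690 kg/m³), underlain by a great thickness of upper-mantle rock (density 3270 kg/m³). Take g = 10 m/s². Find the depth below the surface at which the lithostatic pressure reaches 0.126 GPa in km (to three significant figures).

Pressure at base of upper layers: 2180×10×330 + 1690×10×390 = 1.379×10^7 Pa = 0.01379 GPa
Remaining pressure to be supplied by upper-mantle rock: 1.260×10^8 − 1.379×10^7 = 1.122×10^8 Pa
Additional depth in upper-mantle rock = 1.122×10^8 Pa / (3270 kg/m³ × 10 m/s²) = 3431.7 m
Total depth = 720 m + 3431.7 m = 4151.7 m
= 4.1517 km

4.15 km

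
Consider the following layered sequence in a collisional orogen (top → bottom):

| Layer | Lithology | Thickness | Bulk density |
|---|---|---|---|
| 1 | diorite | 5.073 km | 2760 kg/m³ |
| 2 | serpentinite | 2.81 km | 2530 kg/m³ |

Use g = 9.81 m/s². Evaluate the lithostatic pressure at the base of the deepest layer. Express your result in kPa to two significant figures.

210000 kPa

diorite: 2760 kg/m³ × 9.81 m/s² × 5073 m = 1.374×10^8 Pa = 1.374×10^5 kPa
serpentinite: 2530 kg/m³ × 9.81 m/s² × 2810 m = 6.974×10^7 Pa = 69742 kPa
Total = 1.374×10^5 + 69742 = 2.0710×10^5 kPa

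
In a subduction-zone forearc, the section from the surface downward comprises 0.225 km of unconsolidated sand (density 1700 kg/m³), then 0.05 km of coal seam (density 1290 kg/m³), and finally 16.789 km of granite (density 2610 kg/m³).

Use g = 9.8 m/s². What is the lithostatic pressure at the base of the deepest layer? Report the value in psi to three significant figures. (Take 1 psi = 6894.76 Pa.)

unconsolidated sand: 1700 kg/m³ × 9.8 m/s² × 225 m = 3.748×10^6 Pa = 543.7 psi
coal seam: 1290 kg/m³ × 9.8 m/s² × 50 m = 6.321×10^5 Pa = 91.68 psi
granite: 2610 kg/m³ × 9.8 m/s² × 16789 m = 4.294×10^8 Pa = 62283 psi
Total = 543.7 + 91.68 + 62283 = 62919 psi

62900 psi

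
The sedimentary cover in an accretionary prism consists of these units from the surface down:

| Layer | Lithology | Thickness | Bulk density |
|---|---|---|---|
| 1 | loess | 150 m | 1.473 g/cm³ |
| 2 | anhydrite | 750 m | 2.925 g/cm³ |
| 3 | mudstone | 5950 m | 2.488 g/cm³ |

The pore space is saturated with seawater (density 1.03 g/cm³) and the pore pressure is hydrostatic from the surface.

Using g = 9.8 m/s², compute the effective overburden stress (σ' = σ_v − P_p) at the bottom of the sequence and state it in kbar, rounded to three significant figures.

0.996 kbar

Overburden (lithostatic) stress σ_v:
loess: 1473 kg/m³ × 9.8 m/s² × 150 m = 2.165×10^6 Pa = 2.165 MPa
anhydrite: 2925 kg/m³ × 9.8 m/s² × 750 m = 2.150×10^7 Pa = 21.50 MPa
mudstone: 2488 kg/m³ × 9.8 m/s² × 5950 m = 1.451×10^8 Pa = 145.1 MPa
Total = 2.165 + 21.50 + 145.1 = 168.74 MPa
Pore pressure P_p = 1030 kg/m³ × 9.8 m/s² × 6850 m = 6.914×10^7 Pa = 69.14 MPa
Effective stress σ' = σ_v − P_p = 168.7 − 69.14 = 99.595 MPa = 0.99595 kbar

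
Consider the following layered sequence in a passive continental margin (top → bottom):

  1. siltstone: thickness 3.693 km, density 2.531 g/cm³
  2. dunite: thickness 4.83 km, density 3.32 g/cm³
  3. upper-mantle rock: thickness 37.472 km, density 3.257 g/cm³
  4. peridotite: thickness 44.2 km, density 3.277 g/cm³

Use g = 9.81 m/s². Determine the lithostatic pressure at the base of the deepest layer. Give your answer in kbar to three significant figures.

28.7 kbar

siltstone: 2531 kg/m³ × 9.81 m/s² × 3693 m = 9.169×10^7 Pa = 0.9169 kbar
dunite: 3320 kg/m³ × 9.81 m/s² × 4830 m = 1.573×10^8 Pa = 1.573 kbar
upper-mantle rock: 3257 kg/m³ × 9.81 m/s² × 37472 m = 1.197×10^9 Pa = 11.97 kbar
peridotite: 3277 kg/m³ × 9.81 m/s² × 44200 m = 1.421×10^9 Pa = 14.21 kbar
Total = 0.9169 + 1.573 + 11.97 + 14.21 = 28.672 kbar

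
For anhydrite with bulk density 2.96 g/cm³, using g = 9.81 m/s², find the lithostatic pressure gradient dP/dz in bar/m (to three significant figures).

0.290 bar/m

dP/dz = ρg = 2960 kg/m³ × 9.81 m/s² = 29038 Pa/m
= 29038 Pa/m × (1 bar/m / 1.0000×10^5 Pa/m) = 0.29038 bar/m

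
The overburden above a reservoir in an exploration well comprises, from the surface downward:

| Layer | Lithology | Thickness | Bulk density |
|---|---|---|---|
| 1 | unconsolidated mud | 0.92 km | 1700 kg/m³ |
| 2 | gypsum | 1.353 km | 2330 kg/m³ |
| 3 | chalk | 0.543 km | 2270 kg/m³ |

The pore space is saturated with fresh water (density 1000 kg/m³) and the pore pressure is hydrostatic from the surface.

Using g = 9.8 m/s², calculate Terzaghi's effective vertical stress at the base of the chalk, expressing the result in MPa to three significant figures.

30.7 MPa

Overburden (lithostatic) stress σ_v:
unconsolidated mud: 1700 kg/m³ × 9.8 m/s² × 920 m = 1.533×10^7 Pa = 15.33 MPa
gypsum: 2330 kg/m³ × 9.8 m/s² × 1353 m = 3.089×10^7 Pa = 30.89 MPa
chalk: 2270 kg/m³ × 9.8 m/s² × 543 m = 1.208×10^7 Pa = 12.08 MPa
Total = 15.33 + 30.89 + 12.08 = 58.301 MPa
Pore pressure P_p = 1000 kg/m³ × 9.8 m/s² × 2816 m = 2.760×10^7 Pa = 27.60 MPa
Effective stress σ' = σ_v − P_p = 58.30 − 27.60 = 30.704 MPa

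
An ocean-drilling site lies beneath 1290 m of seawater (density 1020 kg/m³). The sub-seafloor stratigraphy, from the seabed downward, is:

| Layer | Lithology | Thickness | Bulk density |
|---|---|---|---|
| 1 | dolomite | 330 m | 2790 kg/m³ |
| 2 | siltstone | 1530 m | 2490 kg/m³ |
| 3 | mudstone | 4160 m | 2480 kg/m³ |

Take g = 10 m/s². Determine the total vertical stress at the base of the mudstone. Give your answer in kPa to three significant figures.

seawater: 1020 kg/m³ × 10 m/s² × 1290 m = 1.316×10^7 Pa = 13158 kPa
dolomite: 2790 kg/m³ × 10 m/s² × 330 m = 9.207×10^6 Pa = 9207 kPa
siltstone: 2490 kg/m³ × 10 m/s² × 1530 m = 3.810×10^7 Pa = 38097 kPa
mudstone: 2480 kg/m³ × 10 m/s² × 4160 m = 1.032×10^8 Pa = 1.032×10^5 kPa
Total = 13158 + 9207 + 38097 + 1.032×10^5 = 1.6363×10^5 kPa

164000 kPa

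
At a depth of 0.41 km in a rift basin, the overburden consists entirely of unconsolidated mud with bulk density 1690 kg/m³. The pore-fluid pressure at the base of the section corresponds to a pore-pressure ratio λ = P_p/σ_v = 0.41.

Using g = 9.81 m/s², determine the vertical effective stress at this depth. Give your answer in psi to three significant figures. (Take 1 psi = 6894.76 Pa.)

582 psi

Overburden (lithostatic) stress σ_v:
unconsolidated mud: 1690 kg/m³ × 9.81 m/s² × 410 m = 6.797×10^6 Pa = 6.797 MPa
Pore pressure P_p = λ·σ_v = 0.41 × 6.797 MPa = 2.787 MPa
Effective stress σ' = σ_v − P_p = 6.797 − 2.787 = 4.0104 MPa = 581.66 psi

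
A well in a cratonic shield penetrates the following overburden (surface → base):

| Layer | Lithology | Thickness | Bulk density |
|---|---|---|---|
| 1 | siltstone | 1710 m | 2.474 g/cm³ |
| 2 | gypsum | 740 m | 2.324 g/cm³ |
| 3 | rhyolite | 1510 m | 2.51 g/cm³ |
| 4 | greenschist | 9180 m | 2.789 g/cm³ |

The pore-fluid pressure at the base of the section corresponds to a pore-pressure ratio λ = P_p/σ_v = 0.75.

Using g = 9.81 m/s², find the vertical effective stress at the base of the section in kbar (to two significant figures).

0.87 kbar

Overburden (lithostatic) stress σ_v:
siltstone: 2474 kg/m³ × 9.81 m/s² × 1710 m = 4.150×10^7 Pa = 41.50 MPa
gypsum: 2324 kg/m³ × 9.81 m/s² × 740 m = 1.687×10^7 Pa = 16.87 MPa
rhyolite: 2510 kg/m³ × 9.81 m/s² × 1510 m = 3.718×10^7 Pa = 37.18 MPa
greenschist: 2789 kg/m³ × 9.81 m/s² × 9180 m = 2.512×10^8 Pa = 251.2 MPa
Total = 41.50 + 16.87 + 37.18 + 251.2 = 346.72 MPa
Pore pressure P_p = λ·σ_v = 0.75 × 346.7 MPa = 260.0 MPa
Effective stress σ' = σ_v − P_p = 346.7 − 260.0 = 86.680 MPa = 0.86680 kbar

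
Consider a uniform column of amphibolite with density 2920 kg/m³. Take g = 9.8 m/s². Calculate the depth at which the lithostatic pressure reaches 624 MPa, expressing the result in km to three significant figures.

h = P/(ρg) = 624 MPa / (2920 kg/m³ × 9.8 m/s²) = 6.240×10^8 Pa / 28616 Pa/m = 21806 m
= 21.806 km

21.8 km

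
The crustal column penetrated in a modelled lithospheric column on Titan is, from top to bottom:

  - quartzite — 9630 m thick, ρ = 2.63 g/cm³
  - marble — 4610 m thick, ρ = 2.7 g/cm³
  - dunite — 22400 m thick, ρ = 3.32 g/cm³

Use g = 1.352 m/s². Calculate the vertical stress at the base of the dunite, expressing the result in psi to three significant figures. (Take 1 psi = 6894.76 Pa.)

22000 psi

quartzite: 2630 kg/m³ × 1.352 m/s² × 9630 m = 3.424×10^7 Pa = 4966 psi
marble: 2700 kg/m³ × 1.352 m/s² × 4610 m = 1.683×10^7 Pa = 2441 psi
dunite: 3320 kg/m³ × 1.352 m/s² × 22400 m = 1.005×10^8 Pa = 14583 psi
Total = 4966 + 2441 + 14583 = 21990 psi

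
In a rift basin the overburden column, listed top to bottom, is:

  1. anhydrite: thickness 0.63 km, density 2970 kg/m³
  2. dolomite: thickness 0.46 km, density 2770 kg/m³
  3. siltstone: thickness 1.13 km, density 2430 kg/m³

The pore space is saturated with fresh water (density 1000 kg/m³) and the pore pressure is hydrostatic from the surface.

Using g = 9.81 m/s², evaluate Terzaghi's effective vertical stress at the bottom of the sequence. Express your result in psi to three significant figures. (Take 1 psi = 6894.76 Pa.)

5220 psi

Overburden (lithostatic) stress σ_v:
anhydrite: 2970 kg/m³ × 9.81 m/s² × 630 m = 1.836×10^7 Pa = 18.36 MPa
dolomite: 2770 kg/m³ × 9.81 m/s² × 460 m = 1.250×10^7 Pa = 12.50 MPa
siltstone: 2430 kg/m³ × 9.81 m/s² × 1130 m = 2.694×10^7 Pa = 26.94 MPa
Total = 18.36 + 12.50 + 26.94 = 57.793 MPa
Pore pressure P_p = 1000 kg/m³ × 9.81 m/s² × 2220 m = 2.178×10^7 Pa = 21.78 MPa
Effective stress σ' = σ_v − P_p = 57.79 − 21.78 = 36.014 MPa = 5223.5 psi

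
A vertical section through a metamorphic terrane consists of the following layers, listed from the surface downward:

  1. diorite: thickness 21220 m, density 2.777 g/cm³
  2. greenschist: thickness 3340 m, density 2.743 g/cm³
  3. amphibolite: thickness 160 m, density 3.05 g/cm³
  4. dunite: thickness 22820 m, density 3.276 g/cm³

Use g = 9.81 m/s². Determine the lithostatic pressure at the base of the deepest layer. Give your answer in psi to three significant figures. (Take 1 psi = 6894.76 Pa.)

diorite: 2777 kg/m³ × 9.81 m/s² × 21220 m = 5.781×10^8 Pa = 83844 psi
greenschist: 2743 kg/m³ × 9.81 m/s² × 3340 m = 8.988×10^7 Pa = 13035 psi
amphibolite: 3050 kg/m³ × 9.81 m/s² × 160 m = 4.787×10^6 Pa = 694.3 psi
dunite: 3276 kg/m³ × 9.81 m/s² × 22820 m = 7.334×10^8 Pa = 1.064×10^5 psi
Total = 83844 + 13035 + 694.3 + 1.064×10^5 = 2.0394×10^5 psi

204000 psi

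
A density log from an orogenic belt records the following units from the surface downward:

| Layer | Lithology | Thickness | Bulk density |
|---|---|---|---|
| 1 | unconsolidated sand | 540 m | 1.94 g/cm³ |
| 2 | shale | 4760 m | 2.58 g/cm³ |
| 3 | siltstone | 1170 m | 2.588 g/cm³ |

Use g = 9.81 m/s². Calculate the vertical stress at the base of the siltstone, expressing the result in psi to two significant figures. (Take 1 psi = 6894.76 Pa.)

23000 psi

unconsolidated sand: 1940 kg/m³ × 9.81 m/s² × 540 m = 1.028×10^7 Pa = 1491 psi
shale: 2580 kg/m³ × 9.81 m/s² × 4760 m = 1.205×10^8 Pa = 17473 psi
siltstone: 2588 kg/m³ × 9.81 m/s² × 1170 m = 2.970×10^7 Pa = 4308 psi
Total = 1491 + 17473 + 4308 = 23272 psi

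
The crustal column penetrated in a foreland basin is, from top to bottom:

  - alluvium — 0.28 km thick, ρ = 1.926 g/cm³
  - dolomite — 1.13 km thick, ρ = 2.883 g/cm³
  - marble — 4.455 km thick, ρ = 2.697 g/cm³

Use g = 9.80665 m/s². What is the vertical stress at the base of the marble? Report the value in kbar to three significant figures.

1.55 kbar

alluvium: 1926 kg/m³ × 9.80665 m/s² × 280 m = 5.289×10^6 Pa = 0.05289 kbar
dolomite: 2883 kg/m³ × 9.80665 m/s² × 1130 m = 3.195×10^7 Pa = 0.3195 kbar
marble: 2697 kg/m³ × 9.80665 m/s² × 4455 m = 1.178×10^8 Pa = 1.178 kbar
Total = 0.05289 + 0.3195 + 1.178 = 1.5506 kbar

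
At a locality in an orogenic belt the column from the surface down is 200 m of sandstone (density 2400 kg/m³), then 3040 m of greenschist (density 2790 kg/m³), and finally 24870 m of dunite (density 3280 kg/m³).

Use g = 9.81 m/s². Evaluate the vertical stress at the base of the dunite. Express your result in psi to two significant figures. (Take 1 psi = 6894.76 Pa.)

sandstone: 2400 kg/m³ × 9.81 m/s² × 200 m = 4.709×10^6 Pa = 683.0 psi
greenschist: 2790 kg/m³ × 9.81 m/s² × 3040 m = 8.320×10^7 Pa = 12068 psi
dunite: 3280 kg/m³ × 9.81 m/s² × 24870 m = 8.002×10^8 Pa = 1.161×10^5 psi
Total = 683.0 + 12068 + 1.161×10^5 = 1.2882×10^5 psi

130000 psi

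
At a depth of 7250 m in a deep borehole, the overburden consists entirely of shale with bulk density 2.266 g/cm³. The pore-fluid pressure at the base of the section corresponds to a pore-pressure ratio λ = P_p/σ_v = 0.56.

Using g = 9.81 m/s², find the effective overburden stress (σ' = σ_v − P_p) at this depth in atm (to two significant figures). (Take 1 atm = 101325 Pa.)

Overburden (lithostatic) stress σ_v:
shale: 2266 kg/m³ × 9.81 m/s² × 7250 m = 1.612×10^8 Pa = 161.2 MPa
Pore pressure P_p = λ·σ_v = 0.56 × 161.2 MPa = 90.25 MPa
Effective stress σ' = σ_v − P_p = 161.2 − 90.25 = 70.912 MPa = 699.85 atm

700 atm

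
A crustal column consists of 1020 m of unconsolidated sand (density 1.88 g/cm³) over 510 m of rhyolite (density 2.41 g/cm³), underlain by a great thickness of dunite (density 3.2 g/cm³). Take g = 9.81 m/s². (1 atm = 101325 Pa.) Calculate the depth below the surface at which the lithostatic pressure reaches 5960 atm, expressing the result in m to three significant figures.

Pressure at base of upper layers: 1880×9.81×1020 + 2410×9.81×510 = 3.087×10^7 Pa = 304.7 atm
Remaining pressure to be supplied by dunite: 6.039×10^8 − 3.087×10^7 = 5.730×10^8 Pa
Additional depth in dunite = 5.730×10^8 Pa / (3200 kg/m³ × 9.81 m/s²) = 18254 m
Total depth = 1530 m + 18254 m = 19784 m

19800 m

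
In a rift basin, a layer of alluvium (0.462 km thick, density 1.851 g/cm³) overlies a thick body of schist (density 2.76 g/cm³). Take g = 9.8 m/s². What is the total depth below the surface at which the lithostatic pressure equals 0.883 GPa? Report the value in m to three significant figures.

32800 m

Pressure at base of upper layers: 1851×9.8×462 = 8.381×10^6 Pa = 8.381×10^-3 GPa
Remaining pressure to be supplied by schist: 8.830×10^8 − 8.381×10^6 = 8.746×10^8 Pa
Additional depth in schist = 8.746×10^8 Pa / (2760 kg/m³ × 9.8 m/s²) = 32336 m
Total depth = 462 m + 32336 m = 32798 m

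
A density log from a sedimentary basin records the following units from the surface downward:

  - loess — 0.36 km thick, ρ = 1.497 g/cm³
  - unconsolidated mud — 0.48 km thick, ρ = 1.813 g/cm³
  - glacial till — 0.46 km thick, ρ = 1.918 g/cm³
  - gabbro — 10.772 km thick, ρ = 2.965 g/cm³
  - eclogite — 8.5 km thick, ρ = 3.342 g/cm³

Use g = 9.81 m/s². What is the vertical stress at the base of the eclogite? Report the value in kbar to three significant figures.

6.14 kbar

loess: 1497 kg/m³ × 9.81 m/s² × 360 m = 5.287×10^6 Pa = 0.05287 kbar
unconsolidated mud: 1813 kg/m³ × 9.81 m/s² × 480 m = 8.537×10^6 Pa = 0.08537 kbar
glacial till: 1918 kg/m³ × 9.81 m/s² × 460 m = 8.655×10^6 Pa = 0.08655 kbar
gabbro: 2965 kg/m³ × 9.81 m/s² × 10772 m = 3.133×10^8 Pa = 3.133 kbar
eclogite: 3342 kg/m³ × 9.81 m/s² × 8500 m = 2.787×10^8 Pa = 2.787 kbar
Total = 0.05287 + 0.08537 + 0.08655 + 3.133 + 2.787 = 6.1447 kbar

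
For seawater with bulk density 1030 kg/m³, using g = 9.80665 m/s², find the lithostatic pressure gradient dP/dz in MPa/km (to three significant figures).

dP/dz = ρg = 1030 kg/m³ × 9.80665 m/s² = 10101 Pa/m
= 10101 Pa/m × (1 MPa/km / 1000.0 Pa/m) = 10.101 MPa/km

10.1 MPa/km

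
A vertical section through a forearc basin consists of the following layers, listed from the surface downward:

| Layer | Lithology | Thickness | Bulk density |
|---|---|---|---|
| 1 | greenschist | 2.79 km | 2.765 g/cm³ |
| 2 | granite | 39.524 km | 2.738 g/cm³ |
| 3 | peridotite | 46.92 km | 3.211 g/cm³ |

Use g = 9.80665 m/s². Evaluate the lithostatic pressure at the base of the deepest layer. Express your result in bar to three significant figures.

greenschist: 2765 kg/m³ × 9.80665 m/s² × 2790 m = 7.565×10^7 Pa = 756.5 bar
granite: 2738 kg/m³ × 9.80665 m/s² × 39524 m = 1.061×10^9 Pa = 10612 bar
peridotite: 3211 kg/m³ × 9.80665 m/s² × 46920 m = 1.477×10^9 Pa = 14775 bar
Total = 756.5 + 10612 + 14775 = 26144 bar

26100 bar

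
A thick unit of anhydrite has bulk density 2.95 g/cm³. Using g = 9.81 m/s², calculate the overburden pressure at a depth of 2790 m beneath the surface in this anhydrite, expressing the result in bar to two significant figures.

anhydrite: 2950 kg/m³ × 9.81 m/s² × 2790 m = 8.074×10^7 Pa = 807.4 bar

810 bar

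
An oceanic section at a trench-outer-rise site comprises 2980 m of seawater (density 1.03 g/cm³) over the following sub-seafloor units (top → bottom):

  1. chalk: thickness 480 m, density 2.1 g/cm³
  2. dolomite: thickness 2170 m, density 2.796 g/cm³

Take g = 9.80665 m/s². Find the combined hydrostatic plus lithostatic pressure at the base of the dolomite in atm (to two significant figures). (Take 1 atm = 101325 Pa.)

980 atm

seawater: 1030 kg/m³ × 9.80665 m/s² × 2980 m = 3.010×10^7 Pa = 297.1 atm
chalk: 2100 kg/m³ × 9.80665 m/s² × 480 m = 9.885×10^6 Pa = 97.56 atm
dolomite: 2796 kg/m³ × 9.80665 m/s² × 2170 m = 5.950×10^7 Pa = 587.2 atm
Total = 297.1 + 97.56 + 587.2 = 981.85 atm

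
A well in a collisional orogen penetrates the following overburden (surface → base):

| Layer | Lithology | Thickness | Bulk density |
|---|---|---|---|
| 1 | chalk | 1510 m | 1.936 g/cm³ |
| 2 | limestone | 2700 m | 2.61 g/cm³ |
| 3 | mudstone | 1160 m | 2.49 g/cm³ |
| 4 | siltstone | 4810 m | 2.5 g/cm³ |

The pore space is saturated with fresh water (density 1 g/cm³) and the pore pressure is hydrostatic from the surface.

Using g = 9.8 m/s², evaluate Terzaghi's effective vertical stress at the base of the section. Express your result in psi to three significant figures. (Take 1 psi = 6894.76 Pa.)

Overburden (lithostatic) stress σ_v:
chalk: 1936 kg/m³ × 9.8 m/s² × 1510 m = 2.865×10^7 Pa = 28.65 MPa
limestone: 2610 kg/m³ × 9.8 m/s² × 2700 m = 6.906×10^7 Pa = 69.06 MPa
mudstone: 2490 kg/m³ × 9.8 m/s² × 1160 m = 2.831×10^7 Pa = 28.31 MPa
siltstone: 2500 kg/m³ × 9.8 m/s² × 4810 m = 1.178×10^8 Pa = 117.8 MPa
Total = 28.65 + 69.06 + 28.31 + 117.8 = 243.86 MPa
Pore pressure P_p = 1000 kg/m³ × 9.8 m/s² × 10180 m = 9.976×10^7 Pa = 99.76 MPa
Effective stress σ' = σ_v − P_p = 243.9 − 99.76 = 144.10 MPa = 20899 psi

20900 psi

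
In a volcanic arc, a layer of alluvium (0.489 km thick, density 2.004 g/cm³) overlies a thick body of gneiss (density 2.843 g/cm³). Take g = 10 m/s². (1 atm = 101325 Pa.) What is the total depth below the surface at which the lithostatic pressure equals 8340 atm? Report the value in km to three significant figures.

29.9 km

Pressure at base of upper layers: 2004×10×489 = 9.800×10^6 Pa = 96.71 atm
Remaining pressure to be supplied by gneiss: 8.451×10^8 − 9.800×10^6 = 8.353×10^8 Pa
Additional depth in gneiss = 8.353×10^8 Pa / (2843 kg/m³ × 10 m/s²) = 29379 m
Total depth = 489 m + 29379 m = 29868 m
= 29.868 km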